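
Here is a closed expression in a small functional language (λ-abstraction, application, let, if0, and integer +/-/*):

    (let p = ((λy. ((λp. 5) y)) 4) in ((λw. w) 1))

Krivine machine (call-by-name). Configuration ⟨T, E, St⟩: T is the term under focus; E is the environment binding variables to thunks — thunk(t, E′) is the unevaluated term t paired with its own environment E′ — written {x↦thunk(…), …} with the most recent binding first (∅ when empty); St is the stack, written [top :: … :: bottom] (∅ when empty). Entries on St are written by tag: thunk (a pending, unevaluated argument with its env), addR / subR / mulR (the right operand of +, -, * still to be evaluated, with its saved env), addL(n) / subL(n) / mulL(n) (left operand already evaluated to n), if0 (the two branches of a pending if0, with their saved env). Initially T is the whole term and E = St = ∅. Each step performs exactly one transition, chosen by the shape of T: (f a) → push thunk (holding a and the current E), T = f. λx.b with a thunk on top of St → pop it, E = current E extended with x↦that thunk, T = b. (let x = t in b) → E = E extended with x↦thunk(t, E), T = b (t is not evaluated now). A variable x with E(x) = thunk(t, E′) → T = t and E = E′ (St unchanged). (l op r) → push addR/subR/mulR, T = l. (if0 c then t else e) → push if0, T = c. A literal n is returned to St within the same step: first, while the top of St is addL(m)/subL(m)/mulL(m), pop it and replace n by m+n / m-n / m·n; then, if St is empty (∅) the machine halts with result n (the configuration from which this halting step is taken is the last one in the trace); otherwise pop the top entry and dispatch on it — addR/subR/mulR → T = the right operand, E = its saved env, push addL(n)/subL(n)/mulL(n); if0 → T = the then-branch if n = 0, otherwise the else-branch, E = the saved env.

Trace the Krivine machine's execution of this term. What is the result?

Answer: 1

Execution trace:
t=0: ⟨T=(let p = ((λy. ((λp. 5) y)) 4) in ((λw. w) 1)); E=∅; St=∅⟩
t=1: ⟨T=((λw. w) 1); E={p↦thunk(((λy. ((λp. 5) y)) 4), ∅)}; St=∅⟩
t=2: ⟨T=(λw. w); E={p↦thunk(((λy. ((λp. 5) y)) 4), ∅)}; St=[thunk]⟩
t=3: ⟨T=w; E={w↦thunk(1, {p↦thunk(((λy. ((λp. 5) y)) 4), ∅)}), p↦thunk(((λy. ((λp. 5) y)) 4), ∅)}; St=∅⟩
t=4: ⟨T=1; E={p↦thunk(((λy. ((λp. 5) y)) 4), ∅)}; St=∅⟩
→ final value 1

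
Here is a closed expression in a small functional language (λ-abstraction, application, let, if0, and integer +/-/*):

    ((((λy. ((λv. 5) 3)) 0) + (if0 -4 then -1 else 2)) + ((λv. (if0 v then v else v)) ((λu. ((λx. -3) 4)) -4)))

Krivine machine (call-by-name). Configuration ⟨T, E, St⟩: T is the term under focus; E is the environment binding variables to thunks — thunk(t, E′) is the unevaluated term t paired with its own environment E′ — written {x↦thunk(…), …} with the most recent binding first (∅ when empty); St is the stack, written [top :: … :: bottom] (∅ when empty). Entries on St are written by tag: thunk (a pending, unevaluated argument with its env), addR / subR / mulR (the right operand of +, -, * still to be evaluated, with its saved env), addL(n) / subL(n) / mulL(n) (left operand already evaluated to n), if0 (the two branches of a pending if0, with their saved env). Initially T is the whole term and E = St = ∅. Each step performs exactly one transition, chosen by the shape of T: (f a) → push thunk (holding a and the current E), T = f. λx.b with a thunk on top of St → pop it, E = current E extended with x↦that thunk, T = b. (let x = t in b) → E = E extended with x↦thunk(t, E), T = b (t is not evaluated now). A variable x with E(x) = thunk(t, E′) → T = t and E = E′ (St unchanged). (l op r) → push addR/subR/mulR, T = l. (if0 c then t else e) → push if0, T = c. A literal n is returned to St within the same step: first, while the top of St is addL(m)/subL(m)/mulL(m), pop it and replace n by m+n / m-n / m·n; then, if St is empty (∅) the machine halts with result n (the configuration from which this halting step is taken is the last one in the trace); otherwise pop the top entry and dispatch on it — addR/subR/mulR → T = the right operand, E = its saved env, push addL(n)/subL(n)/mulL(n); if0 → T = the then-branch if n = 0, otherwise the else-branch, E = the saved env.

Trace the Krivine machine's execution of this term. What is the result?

t=0: ⟨T=((((λy. ((λv. 5) 3)) 0) + (if0 -4 then -1 else 2)) + ((λv. (if0 v then v else v)) ((λu. ((λx. -3) 4)) -4))); E=∅; St=∅⟩
t=1: ⟨T=(((λy. ((λv. 5) 3)) 0) + (if0 -4 then -1 else 2)); E=∅; St=[addR]⟩
t=2: ⟨T=((λy. ((λv. 5) 3)) 0); E=∅; St=[addR :: addR]⟩
t=3: ⟨T=(λy. ((λv. 5) 3)); E=∅; St=[thunk :: addR :: addR]⟩
t=4: ⟨T=((λv. 5) 3); E={y↦thunk(0, ∅)}; St=[addR :: addR]⟩
t=5: ⟨T=(λv. 5); E={y↦thunk(0, ∅)}; St=[thunk :: addR :: addR]⟩
t=6: ⟨T=5; E={v↦thunk(3, {y↦thunk(0, ∅)}), y↦thunk(0, ∅)}; St=[addR :: addR]⟩
t=7: ⟨T=(if0 -4 then -1 else 2); E=∅; St=[addL(5) :: addR]⟩
t=8: ⟨T=-4; E=∅; St=[if0 :: addL(5) :: addR]⟩
t=9: ⟨T=2; E=∅; St=[addL(5) :: addR]⟩
t=10: ⟨T=((λv. (if0 v then v else v)) ((λu. ((λx. -3) 4)) -4)); E=∅; St=[addL(7)]⟩
t=11: ⟨T=(λv. (if0 v then v else v)); E=∅; St=[thunk :: addL(7)]⟩
t=12: ⟨T=(if0 v then v else v); E={v↦thunk(((λu. ((λx. -3) 4)) -4), ∅)}; St=[addL(7)]⟩
t=13: ⟨T=v; E={v↦thunk(((λu. ((λx. -3) 4)) -4), ∅)}; St=[if0 :: addL(7)]⟩
t=14: ⟨T=((λu. ((λx. -3) 4)) -4); E=∅; St=[if0 :: addL(7)]⟩
t=15: ⟨T=(λu. ((λx. -3) 4)); E=∅; St=[thunk :: if0 :: addL(7)]⟩
t=16: ⟨T=((λx. -3) 4); E={u↦thunk(-4, ∅)}; St=[if0 :: addL(7)]⟩
t=17: ⟨T=(λx. -3); E={u↦thunk(-4, ∅)}; St=[thunk :: if0 :: addL(7)]⟩
t=18: ⟨T=-3; E={x↦thunk(4, {u↦thunk(-4, ∅)}), u↦thunk(-4, ∅)}; St=[if0 :: addL(7)]⟩
t=19: ⟨T=v; E={v↦thunk(((λu. ((λx. -3) 4)) -4), ∅)}; St=[addL(7)]⟩
t=20: ⟨T=((λu. ((λx. -3) 4)) -4); E=∅; St=[addL(7)]⟩
t=21: ⟨T=(λu. ((λx. -3) 4)); E=∅; St=[thunk :: addL(7)]⟩
t=22: ⟨T=((λx. -3) 4); E={u↦thunk(-4, ∅)}; St=[addL(7)]⟩
t=23: ⟨T=(λx. -3); E={u↦thunk(-4, ∅)}; St=[thunk :: addL(7)]⟩
t=24: ⟨T=-3; E={x↦thunk(4, {u↦thunk(-4, ∅)}), u↦thunk(-4, ∅)}; St=[addL(7)]⟩
→ final value 4

Answer: 4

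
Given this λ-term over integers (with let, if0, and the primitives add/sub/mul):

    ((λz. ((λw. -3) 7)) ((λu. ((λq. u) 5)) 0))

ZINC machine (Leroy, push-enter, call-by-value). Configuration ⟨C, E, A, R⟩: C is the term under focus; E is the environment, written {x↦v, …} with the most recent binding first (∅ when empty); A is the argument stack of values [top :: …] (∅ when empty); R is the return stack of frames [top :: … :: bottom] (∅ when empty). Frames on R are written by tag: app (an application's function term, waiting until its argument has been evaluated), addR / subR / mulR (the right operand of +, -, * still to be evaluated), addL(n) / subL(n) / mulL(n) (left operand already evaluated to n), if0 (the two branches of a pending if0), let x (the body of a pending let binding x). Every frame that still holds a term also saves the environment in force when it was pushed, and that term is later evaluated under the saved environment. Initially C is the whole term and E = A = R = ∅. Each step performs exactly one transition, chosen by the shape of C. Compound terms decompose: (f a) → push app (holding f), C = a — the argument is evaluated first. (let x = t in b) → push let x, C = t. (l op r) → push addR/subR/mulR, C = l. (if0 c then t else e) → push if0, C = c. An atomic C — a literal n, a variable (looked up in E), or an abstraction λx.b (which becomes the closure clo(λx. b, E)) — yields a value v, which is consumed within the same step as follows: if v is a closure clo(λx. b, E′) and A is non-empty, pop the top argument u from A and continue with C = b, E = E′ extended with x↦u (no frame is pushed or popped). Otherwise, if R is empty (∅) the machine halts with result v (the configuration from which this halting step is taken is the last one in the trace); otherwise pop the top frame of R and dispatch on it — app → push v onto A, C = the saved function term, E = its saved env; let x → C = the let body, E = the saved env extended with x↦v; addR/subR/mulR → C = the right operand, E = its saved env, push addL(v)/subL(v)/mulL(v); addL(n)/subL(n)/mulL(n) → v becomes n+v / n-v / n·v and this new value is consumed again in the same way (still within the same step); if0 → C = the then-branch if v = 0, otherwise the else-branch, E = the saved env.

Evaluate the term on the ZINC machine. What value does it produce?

step 0: <C=((λz. ((λw. -3) 7)) ((λu. ((λq. u) 5)) 0)), E=∅, A=∅, R=∅>
step 1: <C=((λu. ((λq. u) 5)) 0), E=∅, A=∅, R=[app]>
step 2: <C=0, E=∅, A=∅, R=[app :: app]>
step 3: <C=(λu. ((λq. u) 5)), E=∅, A=[0], R=[app]>
step 4: <C=((λq. u) 5), E={u↦0}, A=∅, R=[app]>
step 5: <C=5, E={u↦0}, A=∅, R=[app :: app]>
step 6: <C=(λq. u), E={u↦0}, A=[5], R=[app]>
step 7: <C=u, E={q↦5, u↦0}, A=∅, R=[app]>
step 8: <C=(λz. ((λw. -3) 7)), E=∅, A=[0], R=∅>
step 9: <C=((λw. -3) 7), E={z↦0}, A=∅, R=∅>
step 10: <C=7, E={z↦0}, A=∅, R=[app]>
step 11: <C=(λw. -3), E={z↦0}, A=[7], R=∅>
step 12: <C=-3, E={w↦7, z↦0}, A=∅, R=∅>
→ final value -3

Answer: -3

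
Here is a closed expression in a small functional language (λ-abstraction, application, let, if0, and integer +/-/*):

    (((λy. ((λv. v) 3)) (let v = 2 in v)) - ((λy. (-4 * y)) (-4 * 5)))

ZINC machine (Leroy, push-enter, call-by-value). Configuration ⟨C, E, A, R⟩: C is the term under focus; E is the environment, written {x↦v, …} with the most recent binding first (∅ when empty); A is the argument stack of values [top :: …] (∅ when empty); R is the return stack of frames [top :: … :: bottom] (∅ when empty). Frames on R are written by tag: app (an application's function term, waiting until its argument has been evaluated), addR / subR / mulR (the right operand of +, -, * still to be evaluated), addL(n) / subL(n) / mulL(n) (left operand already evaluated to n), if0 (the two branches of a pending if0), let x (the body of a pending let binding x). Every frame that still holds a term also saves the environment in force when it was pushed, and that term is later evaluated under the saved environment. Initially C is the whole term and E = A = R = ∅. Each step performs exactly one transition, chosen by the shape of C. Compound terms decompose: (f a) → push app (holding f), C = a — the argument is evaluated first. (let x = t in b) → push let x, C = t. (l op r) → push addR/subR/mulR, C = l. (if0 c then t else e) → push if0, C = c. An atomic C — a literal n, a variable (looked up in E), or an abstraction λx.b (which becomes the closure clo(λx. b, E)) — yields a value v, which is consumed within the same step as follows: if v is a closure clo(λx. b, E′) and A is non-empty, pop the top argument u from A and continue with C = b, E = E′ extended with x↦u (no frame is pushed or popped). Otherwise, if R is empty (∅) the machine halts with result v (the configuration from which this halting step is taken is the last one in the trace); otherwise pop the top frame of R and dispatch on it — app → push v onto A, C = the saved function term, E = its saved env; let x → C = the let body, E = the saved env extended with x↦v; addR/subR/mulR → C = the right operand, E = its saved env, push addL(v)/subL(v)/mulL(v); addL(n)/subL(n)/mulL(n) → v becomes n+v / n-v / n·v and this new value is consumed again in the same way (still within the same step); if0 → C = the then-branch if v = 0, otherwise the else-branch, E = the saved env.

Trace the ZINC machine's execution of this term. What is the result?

step 0: [C=(((λy. ((λv. v) 3)) (let v = 2 in v)) - ((λy. (-4 * y)) (-4 * 5))) | E=∅ | A=∅ | R=∅]
step 1: [C=((λy. ((λv. v) 3)) (let v = 2 in v)) | E=∅ | A=∅ | R=[subR]]
step 2: [C=(let v = 2 in v) | E=∅ | A=∅ | R=[app :: subR]]
step 3: [C=2 | E=∅ | A=∅ | R=[let v :: app :: subR]]
step 4: [C=v | E={v↦2} | A=∅ | R=[app :: subR]]
step 5: [C=(λy. ((λv. v) 3)) | E=∅ | A=[2] | R=[subR]]
step 6: [C=((λv. v) 3) | E={y↦2} | A=∅ | R=[subR]]
step 7: [C=3 | E={y↦2} | A=∅ | R=[app :: subR]]
step 8: [C=(λv. v) | E={y↦2} | A=[3] | R=[subR]]
step 9: [C=v | E={v↦3, y↦2} | A=∅ | R=[subR]]
step 10: [C=((λy. (-4 * y)) (-4 * 5)) | E=∅ | A=∅ | R=[subL(3)]]
step 11: [C=(-4 * 5) | E=∅ | A=∅ | R=[app :: subL(3)]]
step 12: [C=-4 | E=∅ | A=∅ | R=[mulR :: app :: subL(3)]]
step 13: [C=5 | E=∅ | A=∅ | R=[mulL(-4) :: app :: subL(3)]]
step 14: [C=(λy. (-4 * y)) | E=∅ | A=[-20] | R=[subL(3)]]
step 15: [C=(-4 * y) | E={y↦-20} | A=∅ | R=[subL(3)]]
step 16: [C=-4 | E={y↦-20} | A=∅ | R=[mulR :: subL(3)]]
step 17: [C=y | E={y↦-20} | A=∅ | R=[mulL(-4) :: subL(3)]]
→ final value -77

Answer: -77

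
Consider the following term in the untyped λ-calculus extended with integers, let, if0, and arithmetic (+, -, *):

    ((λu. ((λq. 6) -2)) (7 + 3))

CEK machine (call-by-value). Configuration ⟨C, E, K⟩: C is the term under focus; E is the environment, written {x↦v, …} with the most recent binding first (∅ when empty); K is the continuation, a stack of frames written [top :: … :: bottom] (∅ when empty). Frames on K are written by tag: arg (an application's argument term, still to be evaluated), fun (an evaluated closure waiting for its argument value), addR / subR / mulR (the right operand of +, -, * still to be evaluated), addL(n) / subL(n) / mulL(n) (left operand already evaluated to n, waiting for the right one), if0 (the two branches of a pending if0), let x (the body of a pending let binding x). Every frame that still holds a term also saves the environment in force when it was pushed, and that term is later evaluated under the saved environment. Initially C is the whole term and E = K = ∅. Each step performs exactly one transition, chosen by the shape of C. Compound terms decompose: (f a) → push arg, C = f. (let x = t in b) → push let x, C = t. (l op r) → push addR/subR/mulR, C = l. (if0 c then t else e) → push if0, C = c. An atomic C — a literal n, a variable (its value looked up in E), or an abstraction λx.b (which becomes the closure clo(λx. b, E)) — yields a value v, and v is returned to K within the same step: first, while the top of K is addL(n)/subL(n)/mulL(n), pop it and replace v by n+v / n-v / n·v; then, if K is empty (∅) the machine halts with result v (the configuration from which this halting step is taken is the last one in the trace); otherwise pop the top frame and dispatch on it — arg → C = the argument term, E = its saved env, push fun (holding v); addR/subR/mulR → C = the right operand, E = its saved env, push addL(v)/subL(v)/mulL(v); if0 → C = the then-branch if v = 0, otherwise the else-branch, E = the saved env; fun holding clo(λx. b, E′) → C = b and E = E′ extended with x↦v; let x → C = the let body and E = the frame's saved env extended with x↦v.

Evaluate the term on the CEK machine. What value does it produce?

Answer: 6

Execution trace:
[0] <C=((λu. ((λq. 6) -2)) (7 + 3)), E=∅, K=∅>
[1] <C=(λu. ((λq. 6) -2)), E=∅, K=[arg]>
[2] <C=(7 + 3), E=∅, K=[fun]>
[3] <C=7, E=∅, K=[addR :: fun]>
[4] <C=3, E=∅, K=[addL(7) :: fun]>
[5] <C=((λq. 6) -2), E={u↦10}, K=∅>
[6] <C=(λq. 6), E={u↦10}, K=[arg]>
[7] <C=-2, E={u↦10}, K=[fun]>
[8] <C=6, E={q↦-2, u↦10}, K=∅>
→ final value 6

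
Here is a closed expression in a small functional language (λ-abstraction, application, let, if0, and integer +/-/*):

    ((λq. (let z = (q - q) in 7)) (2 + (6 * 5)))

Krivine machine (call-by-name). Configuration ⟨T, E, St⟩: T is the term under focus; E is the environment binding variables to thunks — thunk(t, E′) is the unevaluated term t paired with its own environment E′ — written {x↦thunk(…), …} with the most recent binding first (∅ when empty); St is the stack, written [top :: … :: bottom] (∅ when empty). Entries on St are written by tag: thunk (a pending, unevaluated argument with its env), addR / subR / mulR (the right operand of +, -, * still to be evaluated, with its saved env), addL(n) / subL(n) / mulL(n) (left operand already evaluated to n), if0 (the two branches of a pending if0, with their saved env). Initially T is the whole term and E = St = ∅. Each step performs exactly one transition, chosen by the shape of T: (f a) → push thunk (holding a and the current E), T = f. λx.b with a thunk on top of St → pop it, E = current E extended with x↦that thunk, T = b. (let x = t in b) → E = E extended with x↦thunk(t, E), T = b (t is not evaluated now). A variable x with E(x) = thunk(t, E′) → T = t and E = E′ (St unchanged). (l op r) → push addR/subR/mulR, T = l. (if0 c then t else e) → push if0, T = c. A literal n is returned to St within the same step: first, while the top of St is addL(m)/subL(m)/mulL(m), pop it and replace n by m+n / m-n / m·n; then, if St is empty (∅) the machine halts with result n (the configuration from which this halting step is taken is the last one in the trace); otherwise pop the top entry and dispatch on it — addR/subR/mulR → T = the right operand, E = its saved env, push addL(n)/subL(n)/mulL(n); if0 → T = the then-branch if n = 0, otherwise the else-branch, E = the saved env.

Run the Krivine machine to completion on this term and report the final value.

Answer: 7

Execution trace:
t=0: ⟨T=((λq. (let z = (q - q) in 7)) (2 + (6 * 5))); E=∅; St=∅⟩
t=1: ⟨T=(λq. (let z = (q - q) in 7)); E=∅; St=[thunk]⟩
t=2: ⟨T=(let z = (q - q) in 7); E={q↦thunk((2 + (6 * 5)), ∅)}; St=∅⟩
t=3: ⟨T=7; E={z↦thunk((q - q), {q↦thunk((2 + (6 * 5)), ∅)}), q↦thunk((2 + (6 * 5)), ∅)}; St=∅⟩
→ final value 7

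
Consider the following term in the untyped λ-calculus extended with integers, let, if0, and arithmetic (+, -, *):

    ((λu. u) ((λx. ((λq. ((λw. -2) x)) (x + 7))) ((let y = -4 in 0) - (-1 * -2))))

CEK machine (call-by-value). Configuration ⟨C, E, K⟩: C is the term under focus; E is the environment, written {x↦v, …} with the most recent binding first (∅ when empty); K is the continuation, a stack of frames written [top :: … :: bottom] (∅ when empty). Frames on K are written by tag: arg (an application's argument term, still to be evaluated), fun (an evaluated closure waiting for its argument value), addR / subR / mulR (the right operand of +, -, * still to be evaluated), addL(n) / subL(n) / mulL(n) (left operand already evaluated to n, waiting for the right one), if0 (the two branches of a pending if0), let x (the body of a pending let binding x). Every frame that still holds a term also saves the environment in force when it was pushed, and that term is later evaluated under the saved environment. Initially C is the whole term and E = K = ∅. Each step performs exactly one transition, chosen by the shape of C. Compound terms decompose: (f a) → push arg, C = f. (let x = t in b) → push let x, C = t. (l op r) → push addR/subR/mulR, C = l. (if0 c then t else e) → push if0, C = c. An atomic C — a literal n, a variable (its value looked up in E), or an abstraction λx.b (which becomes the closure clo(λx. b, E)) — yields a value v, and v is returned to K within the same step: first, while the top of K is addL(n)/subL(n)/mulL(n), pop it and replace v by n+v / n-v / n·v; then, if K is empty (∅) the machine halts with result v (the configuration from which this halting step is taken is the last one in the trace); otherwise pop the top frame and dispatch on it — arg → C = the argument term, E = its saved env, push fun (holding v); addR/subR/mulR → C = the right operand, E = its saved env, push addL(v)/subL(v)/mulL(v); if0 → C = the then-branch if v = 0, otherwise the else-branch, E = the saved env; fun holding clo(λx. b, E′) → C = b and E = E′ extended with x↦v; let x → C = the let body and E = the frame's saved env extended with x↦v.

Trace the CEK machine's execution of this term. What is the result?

t=0: ⟨C=((λu. u) ((λx. ((λq. ((λw. -2) x)) (x + 7))) ((let y = -4 in 0) - (-1 * -2)))); E=∅; K=∅⟩
t=1: ⟨C=(λu. u); E=∅; K=[arg]⟩
t=2: ⟨C=((λx. ((λq. ((λw. -2) x)) (x + 7))) ((let y = -4 in 0) - (-1 * -2))); E=∅; K=[fun]⟩
t=3: ⟨C=(λx. ((λq. ((λw. -2) x)) (x + 7))); E=∅; K=[arg :: fun]⟩
t=4: ⟨C=((let y = -4 in 0) - (-1 * -2)); E=∅; K=[fun :: fun]⟩
t=5: ⟨C=(let y = -4 in 0); E=∅; K=[subR :: fun :: fun]⟩
t=6: ⟨C=-4; E=∅; K=[let y :: subR :: fun :: fun]⟩
t=7: ⟨C=0; E={y↦-4}; K=[subR :: fun :: fun]⟩
t=8: ⟨C=(-1 * -2); E=∅; K=[subL(0) :: fun :: fun]⟩
t=9: ⟨C=-1; E=∅; K=[mulR :: subL(0) :: fun :: fun]⟩
t=10: ⟨C=-2; E=∅; K=[mulL(-1) :: subL(0) :: fun :: fun]⟩
t=11: ⟨C=((λq. ((λw. -2) x)) (x + 7)); E={x↦-2}; K=[fun]⟩
t=12: ⟨C=(λq. ((λw. -2) x)); E={x↦-2}; K=[arg :: fun]⟩
t=13: ⟨C=(x + 7); E={x↦-2}; K=[fun :: fun]⟩
t=14: ⟨C=x; E={x↦-2}; K=[addR :: fun :: fun]⟩
t=15: ⟨C=7; E={x↦-2}; K=[addL(-2) :: fun :: fun]⟩
t=16: ⟨C=((λw. -2) x); E={q↦5, x↦-2}; K=[fun]⟩
t=17: ⟨C=(λw. -2); E={q↦5, x↦-2}; K=[arg :: fun]⟩
t=18: ⟨C=x; E={q↦5, x↦-2}; K=[fun :: fun]⟩
t=19: ⟨C=-2; E={w↦-2, q↦5, x↦-2}; K=[fun]⟩
t=20: ⟨C=u; E={u↦-2}; K=∅⟩
→ final value -2

Answer: -2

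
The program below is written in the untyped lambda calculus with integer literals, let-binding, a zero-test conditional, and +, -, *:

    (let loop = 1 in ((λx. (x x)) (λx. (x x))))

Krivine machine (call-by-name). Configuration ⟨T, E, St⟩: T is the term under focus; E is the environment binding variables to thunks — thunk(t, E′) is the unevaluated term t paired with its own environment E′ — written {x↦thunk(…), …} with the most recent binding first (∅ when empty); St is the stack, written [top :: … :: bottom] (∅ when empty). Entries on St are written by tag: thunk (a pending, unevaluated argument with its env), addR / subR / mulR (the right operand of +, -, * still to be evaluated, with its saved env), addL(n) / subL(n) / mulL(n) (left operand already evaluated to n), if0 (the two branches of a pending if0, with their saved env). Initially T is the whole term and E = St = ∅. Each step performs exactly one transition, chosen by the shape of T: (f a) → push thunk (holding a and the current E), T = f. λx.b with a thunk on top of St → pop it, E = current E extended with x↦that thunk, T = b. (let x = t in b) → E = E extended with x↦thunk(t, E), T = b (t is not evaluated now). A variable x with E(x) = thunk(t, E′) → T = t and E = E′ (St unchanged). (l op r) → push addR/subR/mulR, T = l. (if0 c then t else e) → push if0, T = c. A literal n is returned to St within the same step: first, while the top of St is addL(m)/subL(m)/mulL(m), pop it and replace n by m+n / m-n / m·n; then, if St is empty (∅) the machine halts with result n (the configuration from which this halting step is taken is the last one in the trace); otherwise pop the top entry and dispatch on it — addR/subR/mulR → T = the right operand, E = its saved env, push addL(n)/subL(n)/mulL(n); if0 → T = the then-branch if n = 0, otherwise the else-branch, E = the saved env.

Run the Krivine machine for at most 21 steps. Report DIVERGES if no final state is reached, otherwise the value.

Answer: DIVERGES (no final state within 21 steps)

Derivation:
[0] ⟨T=(let loop = 1 in ((λx. (x x)) (λx. (x x)))); E=∅; St=∅⟩
[1] ⟨T=((λx. (x x)) (λx. (x x))); E={loop↦thunk(1, ∅)}; St=∅⟩
[2] ⟨T=(λx. (x x)); E={loop↦thunk(1, ∅)}; St=[thunk]⟩
[3] ⟨T=(x x); E={x↦thunk((λx. (x x)), {loop↦thunk(1, ∅)}), loop↦thunk(1, ∅)}; St=∅⟩
[4] ⟨T=x; E={x↦thunk((λx. (x x)), {loop↦thunk(1, ∅)}), loop↦thunk(1, ∅)}; St=[thunk]⟩
[5] ⟨T=(λx. (x x)); E={loop↦thunk(1, ∅)}; St=[thunk]⟩
[6] ⟨T=(x x); E={x↦thunk(x, {x↦thunk((λx. (x x)), {loop↦thunk(1, ∅)}), loop↦thunk(1, ∅)}), loop↦thunk(1, ∅)}; St=∅⟩
[7] ⟨T=x; E={x↦thunk(x, {x↦thunk((λx. (x x)), {loop↦thunk(1, ∅)}), loop↦thunk(1, ∅)}), loop↦thunk(1, ∅)}; St=[thunk]⟩
[8] ⟨T=x; E={x↦thunk((λx. (x x)), {loop↦thunk(1, ∅)}), loop↦thunk(1, ∅)}; St=[thunk]⟩
[9] ⟨T=(λx. (x x)); E={loop↦thunk(1, ∅)}; St=[thunk]⟩
[10] ⟨T=(x x); E={x↦thunk(x, {x↦thunk(x, {x↦thunk((λx. (x x)), {loop↦thunk(1, ∅)}), loop↦thunk(1, ∅)}), loop↦thunk(1, ∅)}), loop↦thunk(1, ∅)}; St=∅⟩
[11] ⟨T=x; E={x↦thunk(x, {x↦thunk(x, {x↦thunk((λx. (x x)), {loop↦thunk(1, ∅)}), loop↦thunk(1, ∅)}), loop↦thunk(1, ∅)}), loop↦thunk(1, ∅)}; St=[thunk]⟩
[12] ⟨T=x; E={x↦thunk(x, {x↦thunk((λx. (x x)), {loop↦thunk(1, ∅)}), loop↦thunk(1, ∅)}), loop↦thunk(1, ∅)}; St=[thunk]⟩
[13] ⟨T=x; E={x↦thunk((λx. (x x)), {loop↦thunk(1, ∅)}), loop↦thunk(1, ∅)}; St=[thunk]⟩
[14] ⟨T=(λx. (x x)); E={loop↦thunk(1, ∅)}; St=[thunk]⟩
[15] ⟨T=(x x); E={x↦thunk(x, {x↦thunk(x, {x↦thunk(x, {x↦thunk((λx. (x x)), {loop↦thunk(1, ∅)}), loop↦thunk(1, ∅)}), loop↦thunk(1, ∅)}), loop↦thunk(1, ∅)}), loop↦thunk(1, ∅)}; St=∅⟩
[16] ⟨T=x; E={x↦thunk(x, {x↦thunk(x, {x↦thunk(x, {x↦thunk((λx. (x x)), {loop↦thunk(1, ∅)}), loop↦thunk(1, ∅)}), loop↦thunk(1, ∅)}), loop↦thunk(1, ∅)}), loop↦thunk(1, ∅)}; St=[thunk]⟩
[17] ⟨T=x; E={x↦thunk(x, {x↦thunk(x, {x↦thunk((λx. (x x)), {loop↦thunk(1, ∅)}), loop↦thunk(1, ∅)}), loop↦thunk(1, ∅)}), loop↦thunk(1, ∅)}; St=[thunk]⟩
[18] ⟨T=x; E={x↦thunk(x, {x↦thunk((λx. (x x)), {loop↦thunk(1, ∅)}), loop↦thunk(1, ∅)}), loop↦thunk(1, ∅)}; St=[thunk]⟩
[19] ⟨T=x; E={x↦thunk((λx. (x x)), {loop↦thunk(1, ∅)}), loop↦thunk(1, ∅)}; St=[thunk]⟩
[20] ⟨T=(λx. (x x)); E={loop↦thunk(1, ∅)}; St=[thunk]⟩
[21] ⟨T=(x x); E={x↦thunk(x, {x↦thunk(x, {x↦thunk(x, {x↦thunk(x, {x↦thunk((λx. (x x)), {loop↦thunk(1, ∅)}), loop↦thunk(1, ∅)}), loop↦thunk(1, ∅)}), loop↦thunk(1, ∅)}), loop↦thunk(1, ∅)}), loop↦thunk(1, ∅)}; St=∅⟩
→ 21 transitions taken and the configuration is still not final: no result within 21 steps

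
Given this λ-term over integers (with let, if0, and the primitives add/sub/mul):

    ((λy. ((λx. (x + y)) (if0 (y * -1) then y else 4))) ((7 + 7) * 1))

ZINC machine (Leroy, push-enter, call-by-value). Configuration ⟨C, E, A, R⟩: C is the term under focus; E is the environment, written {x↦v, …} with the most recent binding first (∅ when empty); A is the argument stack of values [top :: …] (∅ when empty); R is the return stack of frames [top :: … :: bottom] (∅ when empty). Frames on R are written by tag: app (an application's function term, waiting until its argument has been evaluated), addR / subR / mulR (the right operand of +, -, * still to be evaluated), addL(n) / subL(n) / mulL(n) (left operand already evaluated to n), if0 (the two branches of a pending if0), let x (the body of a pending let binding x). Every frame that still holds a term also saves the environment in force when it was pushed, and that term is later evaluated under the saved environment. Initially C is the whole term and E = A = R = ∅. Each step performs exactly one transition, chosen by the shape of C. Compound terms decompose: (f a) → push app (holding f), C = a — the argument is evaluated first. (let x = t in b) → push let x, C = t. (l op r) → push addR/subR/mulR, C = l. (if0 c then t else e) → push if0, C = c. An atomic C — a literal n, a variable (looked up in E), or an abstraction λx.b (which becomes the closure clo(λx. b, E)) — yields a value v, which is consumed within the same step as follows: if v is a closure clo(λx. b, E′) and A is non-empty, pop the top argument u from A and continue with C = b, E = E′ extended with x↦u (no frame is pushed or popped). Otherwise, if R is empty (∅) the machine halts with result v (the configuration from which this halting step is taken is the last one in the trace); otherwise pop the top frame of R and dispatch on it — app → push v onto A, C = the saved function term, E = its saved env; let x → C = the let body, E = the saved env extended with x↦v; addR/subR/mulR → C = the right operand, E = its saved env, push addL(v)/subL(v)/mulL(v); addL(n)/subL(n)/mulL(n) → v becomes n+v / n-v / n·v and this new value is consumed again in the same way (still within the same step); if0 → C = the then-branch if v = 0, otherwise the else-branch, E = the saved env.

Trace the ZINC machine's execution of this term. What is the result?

0. ⟨C=((λy. ((λx. (x + y)) (if0 (y * -1) then y else 4))) ((7 + 7) * 1)); E=∅; A=∅; R=∅⟩
1. ⟨C=((7 + 7) * 1); E=∅; A=∅; R=[app]⟩
2. ⟨C=(7 + 7); E=∅; A=∅; R=[mulR :: app]⟩
3. ⟨C=7; E=∅; A=∅; R=[addR :: mulR :: app]⟩
4. ⟨C=7; E=∅; A=∅; R=[addL(7) :: mulR :: app]⟩
5. ⟨C=1; E=∅; A=∅; R=[mulL(14) :: app]⟩
6. ⟨C=(λy. ((λx. (x + y)) (if0 (y * -1) then y else 4))); E=∅; A=[14]; R=∅⟩
7. ⟨C=((λx. (x + y)) (if0 (y * -1) then y else 4)); E={y↦14}; A=∅; R=∅⟩
8. ⟨C=(if0 (y * -1) then y else 4); E={y↦14}; A=∅; R=[app]⟩
9. ⟨C=(y * -1); E={y↦14}; A=∅; R=[if0 :: app]⟩
10. ⟨C=y; E={y↦14}; A=∅; R=[mulR :: if0 :: app]⟩
11. ⟨C=-1; E={y↦14}; A=∅; R=[mulL(14) :: if0 :: app]⟩
12. ⟨C=4; E={y↦14}; A=∅; R=[app]⟩
13. ⟨C=(λx. (x + y)); E={y↦14}; A=[4]; R=∅⟩
14. ⟨C=(x + y); E={x↦4, y↦14}; A=∅; R=∅⟩
15. ⟨C=x; E={x↦4, y↦14}; A=∅; R=[addR]⟩
16. ⟨C=y; E={x↦4, y↦14}; A=∅; R=[addL(4)]⟩
→ final value 18

Answer: 18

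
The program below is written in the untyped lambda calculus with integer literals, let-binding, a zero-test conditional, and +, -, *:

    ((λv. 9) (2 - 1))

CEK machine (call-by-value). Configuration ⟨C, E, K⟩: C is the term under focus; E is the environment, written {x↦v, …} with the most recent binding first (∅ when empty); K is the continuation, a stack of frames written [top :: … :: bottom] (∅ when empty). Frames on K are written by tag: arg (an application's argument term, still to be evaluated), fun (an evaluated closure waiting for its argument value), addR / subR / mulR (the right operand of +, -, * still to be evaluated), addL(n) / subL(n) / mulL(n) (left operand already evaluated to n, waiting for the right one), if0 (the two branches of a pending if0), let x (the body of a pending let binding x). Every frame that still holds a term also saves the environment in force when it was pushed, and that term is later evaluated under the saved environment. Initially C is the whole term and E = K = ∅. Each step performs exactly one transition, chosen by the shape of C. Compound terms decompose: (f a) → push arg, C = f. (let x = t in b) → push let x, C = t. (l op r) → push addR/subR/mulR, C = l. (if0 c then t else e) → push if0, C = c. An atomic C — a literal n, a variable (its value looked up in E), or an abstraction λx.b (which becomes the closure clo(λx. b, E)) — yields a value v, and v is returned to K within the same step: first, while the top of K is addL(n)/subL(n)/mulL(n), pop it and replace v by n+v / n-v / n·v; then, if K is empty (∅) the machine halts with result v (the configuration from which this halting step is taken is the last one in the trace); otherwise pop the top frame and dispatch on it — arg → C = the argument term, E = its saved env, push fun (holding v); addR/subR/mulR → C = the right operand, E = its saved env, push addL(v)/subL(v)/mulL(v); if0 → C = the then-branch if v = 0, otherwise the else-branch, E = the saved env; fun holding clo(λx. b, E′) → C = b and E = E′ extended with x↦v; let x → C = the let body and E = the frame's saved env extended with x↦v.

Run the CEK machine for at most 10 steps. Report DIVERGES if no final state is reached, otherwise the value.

Answer: 9

Execution trace:
[0] <C=((λv. 9) (2 - 1)), E=∅, K=∅>
[1] <C=(λv. 9), E=∅, K=[arg]>
[2] <C=(2 - 1), E=∅, K=[fun]>
[3] <C=2, E=∅, K=[subR :: fun]>
[4] <C=1, E=∅, K=[subL(2) :: fun]>
[5] <C=9, E={v↦1}, K=∅>
→ final value 9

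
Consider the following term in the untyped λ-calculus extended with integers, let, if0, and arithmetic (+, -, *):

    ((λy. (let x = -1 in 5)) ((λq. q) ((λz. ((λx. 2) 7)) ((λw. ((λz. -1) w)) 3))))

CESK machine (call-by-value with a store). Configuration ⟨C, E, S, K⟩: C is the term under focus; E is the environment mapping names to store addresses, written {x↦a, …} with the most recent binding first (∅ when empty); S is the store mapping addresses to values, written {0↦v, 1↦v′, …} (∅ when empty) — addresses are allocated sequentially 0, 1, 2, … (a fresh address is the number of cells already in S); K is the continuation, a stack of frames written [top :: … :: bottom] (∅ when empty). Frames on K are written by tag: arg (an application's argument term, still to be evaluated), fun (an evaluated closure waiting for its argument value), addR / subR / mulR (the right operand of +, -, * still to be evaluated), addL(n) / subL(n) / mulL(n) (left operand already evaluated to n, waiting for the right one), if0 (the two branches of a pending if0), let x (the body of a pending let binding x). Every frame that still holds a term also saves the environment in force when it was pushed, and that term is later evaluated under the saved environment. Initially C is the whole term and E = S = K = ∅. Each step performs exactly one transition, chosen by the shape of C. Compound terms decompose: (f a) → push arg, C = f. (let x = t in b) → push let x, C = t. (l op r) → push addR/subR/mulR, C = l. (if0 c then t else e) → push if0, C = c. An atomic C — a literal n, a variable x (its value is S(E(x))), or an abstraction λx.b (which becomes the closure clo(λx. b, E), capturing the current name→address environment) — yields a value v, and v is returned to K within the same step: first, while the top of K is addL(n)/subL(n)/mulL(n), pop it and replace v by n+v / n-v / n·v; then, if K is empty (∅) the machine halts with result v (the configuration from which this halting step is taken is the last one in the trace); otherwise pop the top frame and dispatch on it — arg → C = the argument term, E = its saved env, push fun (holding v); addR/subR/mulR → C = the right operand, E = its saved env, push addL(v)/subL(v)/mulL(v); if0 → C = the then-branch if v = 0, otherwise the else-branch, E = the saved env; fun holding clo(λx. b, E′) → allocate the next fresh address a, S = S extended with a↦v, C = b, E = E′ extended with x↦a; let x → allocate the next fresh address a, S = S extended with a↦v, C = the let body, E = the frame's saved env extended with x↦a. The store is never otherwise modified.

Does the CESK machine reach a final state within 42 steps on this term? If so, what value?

Answer: 5

Execution trace:
0. <C=((λy. (let x = -1 in 5)) ((λq. q) ((λz. ((λx. 2) 7)) ((λw. ((λz. -1) w)) 3)))), E=∅, S=∅, K=∅>
1. <C=(λy. (let x = -1 in 5)), E=∅, S=∅, K=[arg]>
2. <C=((λq. q) ((λz. ((λx. 2) 7)) ((λw. ((λz. -1) w)) 3))), E=∅, S=∅, K=[fun]>
3. <C=(λq. q), E=∅, S=∅, K=[arg :: fun]>
4. <C=((λz. ((λx. 2) 7)) ((λw. ((λz. -1) w)) 3)), E=∅, S=∅, K=[fun :: fun]>
5. <C=(λz. ((λx. 2) 7)), E=∅, S=∅, K=[arg :: fun :: fun]>
6. <C=((λw. ((λz. -1) w)) 3), E=∅, S=∅, K=[fun :: fun :: fun]>
7. <C=(λw. ((λz. -1) w)), E=∅, S=∅, K=[arg :: fun :: fun :: fun]>
8. <C=3, E=∅, S=∅, K=[fun :: fun :: fun :: fun]>
9. <C=((λz. -1) w), E={w↦0}, S={0↦3}, K=[fun :: fun :: fun]>
10. <C=(λz. -1), E={w↦0}, S={0↦3}, K=[arg :: fun :: fun :: fun]>
11. <C=w, E={w↦0}, S={0↦3}, K=[fun :: fun :: fun :: fun]>
12. <C=-1, E={z↦1, w↦0}, S={0↦3, 1↦3}, K=[fun :: fun :: fun]>
13. <C=((λx. 2) 7), E={z↦2}, S={0↦3, 1↦3, 2↦-1}, K=[fun :: fun]>
14. <C=(λx. 2), E={z↦2}, S={0↦3, 1↦3, 2↦-1}, K=[arg :: fun :: fun]>
15. <C=7, E={z↦2}, S={0↦3, 1↦3, 2↦-1}, K=[fun :: fun :: fun]>
16. <C=2, E={x↦3, z↦2}, S={0↦3, 1↦3, 2↦-1, 3↦7}, K=[fun :: fun]>
17. <C=q, E={q↦4}, S={0↦3, 1↦3, 2↦-1, 3↦7, 4↦2}, K=[fun]>
18. <C=(let x = -1 in 5), E={y↦5}, S={0↦3, 1↦3, 2↦-1, 3↦7, 4↦2, 5↦2}, K=∅>
19. <C=-1, E={y↦5}, S={0↦3, 1↦3, 2↦-1, 3↦7, 4↦2, 5↦2}, K=[let x]>
20. <C=5, E={x↦6, y↦5}, S={0↦3, 1↦3, 2↦-1, 3↦7, 4↦2, 5↦2, 6↦-1}, K=∅>
→ final value 5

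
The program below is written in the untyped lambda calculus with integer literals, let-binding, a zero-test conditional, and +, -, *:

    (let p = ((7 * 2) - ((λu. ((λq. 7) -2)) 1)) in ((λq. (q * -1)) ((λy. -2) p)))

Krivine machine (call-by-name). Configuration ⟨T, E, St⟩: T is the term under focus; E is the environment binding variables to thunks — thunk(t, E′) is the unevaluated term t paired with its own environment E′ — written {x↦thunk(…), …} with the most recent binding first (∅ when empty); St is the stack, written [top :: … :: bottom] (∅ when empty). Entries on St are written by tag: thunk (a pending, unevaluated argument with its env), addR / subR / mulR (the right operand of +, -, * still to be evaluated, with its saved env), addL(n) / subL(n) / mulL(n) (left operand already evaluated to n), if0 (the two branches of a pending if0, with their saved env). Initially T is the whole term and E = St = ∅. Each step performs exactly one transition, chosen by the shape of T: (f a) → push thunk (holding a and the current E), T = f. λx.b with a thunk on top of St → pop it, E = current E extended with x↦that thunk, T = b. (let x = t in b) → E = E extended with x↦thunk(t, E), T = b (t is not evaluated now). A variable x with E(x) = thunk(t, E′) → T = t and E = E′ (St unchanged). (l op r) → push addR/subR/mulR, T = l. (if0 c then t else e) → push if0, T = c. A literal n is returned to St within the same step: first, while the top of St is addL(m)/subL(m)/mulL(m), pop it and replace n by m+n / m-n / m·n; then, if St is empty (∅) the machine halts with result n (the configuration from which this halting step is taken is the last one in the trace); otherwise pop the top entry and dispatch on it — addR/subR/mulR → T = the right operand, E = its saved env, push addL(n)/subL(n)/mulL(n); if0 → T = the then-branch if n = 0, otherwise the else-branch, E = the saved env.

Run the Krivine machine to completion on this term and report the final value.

t=0: ⟨T=(let p = ((7 * 2) - ((λu. ((λq. 7) -2)) 1)) in ((λq. (q * -1)) ((λy. -2) p))); E=∅; St=∅⟩
t=1: ⟨T=((λq. (q * -1)) ((λy. -2) p)); E={p↦thunk(((7 * 2) - ((λu. ((λq. 7) -2)) 1)), ∅)}; St=∅⟩
t=2: ⟨T=(λq. (q * -1)); E={p↦thunk(((7 * 2) - ((λu. ((λq. 7) -2)) 1)), ∅)}; St=[thunk]⟩
t=3: ⟨T=(q * -1); E={q↦thunk(((λy. -2) p), {p↦thunk(((7 * 2) - ((λu. ((λq. 7) -2)) 1)), ∅)}), p↦thunk(((7 * 2) - ((λu. ((λq. 7) -2)) 1)), ∅)}; St=∅⟩
t=4: ⟨T=q; E={q↦thunk(((λy. -2) p), {p↦thunk(((7 * 2) - ((λu. ((λq. 7) -2)) 1)), ∅)}), p↦thunk(((7 * 2) - ((λu. ((λq. 7) -2)) 1)), ∅)}; St=[mulR]⟩
t=5: ⟨T=((λy. -2) p); E={p↦thunk(((7 * 2) - ((λu. ((λq. 7) -2)) 1)), ∅)}; St=[mulR]⟩
t=6: ⟨T=(λy. -2); E={p↦thunk(((7 * 2) - ((λu. ((λq. 7) -2)) 1)), ∅)}; St=[thunk :: mulR]⟩
t=7: ⟨T=-2; E={y↦thunk(p, {p↦thunk(((7 * 2) - ((λu. ((λq. 7) -2)) 1)), ∅)}), p↦thunk(((7 * 2) - ((λu. ((λq. 7) -2)) 1)), ∅)}; St=[mulR]⟩
t=8: ⟨T=-1; E={q↦thunk(((λy. -2) p), {p↦thunk(((7 * 2) - ((λu. ((λq. 7) -2)) 1)), ∅)}), p↦thunk(((7 * 2) - ((λu. ((λq. 7) -2)) 1)), ∅)}; St=[mulL(-2)]⟩
→ final value 2

Answer: 2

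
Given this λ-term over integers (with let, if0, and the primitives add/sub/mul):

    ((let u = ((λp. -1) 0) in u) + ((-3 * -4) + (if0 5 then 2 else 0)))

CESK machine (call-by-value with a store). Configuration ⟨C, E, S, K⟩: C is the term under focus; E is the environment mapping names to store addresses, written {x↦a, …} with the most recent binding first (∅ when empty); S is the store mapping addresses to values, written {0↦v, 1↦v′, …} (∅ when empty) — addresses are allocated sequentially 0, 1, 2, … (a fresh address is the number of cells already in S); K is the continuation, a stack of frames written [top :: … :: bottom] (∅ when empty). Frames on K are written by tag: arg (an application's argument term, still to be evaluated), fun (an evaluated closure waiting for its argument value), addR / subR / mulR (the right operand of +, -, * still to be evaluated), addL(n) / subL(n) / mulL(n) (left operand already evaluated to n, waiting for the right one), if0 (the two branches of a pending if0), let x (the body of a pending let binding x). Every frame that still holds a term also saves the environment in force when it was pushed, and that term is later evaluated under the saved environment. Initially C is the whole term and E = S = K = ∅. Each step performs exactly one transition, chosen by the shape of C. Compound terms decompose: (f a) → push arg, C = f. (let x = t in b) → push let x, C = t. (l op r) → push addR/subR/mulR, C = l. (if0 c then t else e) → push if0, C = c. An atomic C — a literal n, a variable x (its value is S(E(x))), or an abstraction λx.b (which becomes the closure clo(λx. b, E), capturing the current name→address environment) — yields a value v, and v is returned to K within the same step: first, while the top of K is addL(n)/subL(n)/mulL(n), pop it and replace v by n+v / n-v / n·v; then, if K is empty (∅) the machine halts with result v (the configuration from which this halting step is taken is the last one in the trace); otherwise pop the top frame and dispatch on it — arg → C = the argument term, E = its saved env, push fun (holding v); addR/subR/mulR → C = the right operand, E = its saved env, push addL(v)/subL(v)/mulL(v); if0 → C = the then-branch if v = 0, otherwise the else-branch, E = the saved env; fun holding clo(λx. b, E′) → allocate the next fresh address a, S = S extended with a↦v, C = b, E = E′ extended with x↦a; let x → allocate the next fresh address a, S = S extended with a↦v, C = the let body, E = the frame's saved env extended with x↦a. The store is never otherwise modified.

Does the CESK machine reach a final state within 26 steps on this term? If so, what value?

step 0: <C=((let u = ((λp. -1) 0) in u) + ((-3 * -4) + (if0 5 then 2 else 0))), E=∅, S=∅, K=∅>
step 1: <C=(let u = ((λp. -1) 0) in u), E=∅, S=∅, K=[addR]>
step 2: <C=((λp. -1) 0), E=∅, S=∅, K=[let u :: addR]>
step 3: <C=(λp. -1), E=∅, S=∅, K=[arg :: let u :: addR]>
step 4: <C=0, E=∅, S=∅, K=[fun :: let u :: addR]>
step 5: <C=-1, E={p↦0}, S={0↦0}, K=[let u :: addR]>
step 6: <C=u, E={u↦1}, S={0↦0, 1↦-1}, K=[addR]>
step 7: <C=((-3 * -4) + (if0 5 then 2 else 0)), E=∅, S={0↦0, 1↦-1}, K=[addL(-1)]>
step 8: <C=(-3 * -4), E=∅, S={0↦0, 1↦-1}, K=[addR :: addL(-1)]>
step 9: <C=-3, E=∅, S={0↦0, 1↦-1}, K=[mulR :: addR :: addL(-1)]>
step 10: <C=-4, E=∅, S={0↦0, 1↦-1}, K=[mulL(-3) :: addR :: addL(-1)]>
step 11: <C=(if0 5 then 2 else 0), E=∅, S={0↦0, 1↦-1}, K=[addL(12) :: addL(-1)]>
step 12: <C=5, E=∅, S={0↦0, 1↦-1}, K=[if0 :: addL(12) :: addL(-1)]>
step 13: <C=0, E=∅, S={0↦0, 1↦-1}, K=[addL(12) :: addL(-1)]>
→ final value 11

Answer: 11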